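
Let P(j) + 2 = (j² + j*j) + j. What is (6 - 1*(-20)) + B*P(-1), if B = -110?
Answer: 136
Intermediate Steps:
P(j) = -2 + j + 2*j² (P(j) = -2 + ((j² + j*j) + j) = -2 + ((j² + j²) + j) = -2 + (2*j² + j) = -2 + (j + 2*j²) = -2 + j + 2*j²)
(6 - 1*(-20)) + B*P(-1) = (6 - 1*(-20)) - 110*(-2 - 1 + 2*(-1)²) = (6 + 20) - 110*(-2 - 1 + 2*1) = 26 - 110*(-2 - 1 + 2) = 26 - 110*(-1) = 26 + 110 = 136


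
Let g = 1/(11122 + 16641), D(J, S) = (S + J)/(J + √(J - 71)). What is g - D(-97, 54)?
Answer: 2*(√42 - 596856*I)/(27763*(2*√42 + 97*I)) ≈ -0.43549 - 0.058196*I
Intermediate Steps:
D(J, S) = (J + S)/(J + √(-71 + J))
g = 1/27763 ≈ 3.6019e-5
g - D(-97, 54) = 1/27763 - (-97 + 54)/(-97 + √(-71 - 97)) = 1/27763 - (-43)/(-97 + √(-168)) = 1/27763 - (-43)/(-97 + 2*I*√42) = 1/27763 + 43/(-97 + 2*I*√42)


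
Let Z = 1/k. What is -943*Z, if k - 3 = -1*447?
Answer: 943/444 ≈ 2.1239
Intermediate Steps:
k = -444 (k = 3 - 1*447 = 3 - 447 = -444)
Z = -1/444 (Z = 1/(-444) = -1/444 ≈ -0.0022523)
-943*Z = -943*(-1/444) = 943/444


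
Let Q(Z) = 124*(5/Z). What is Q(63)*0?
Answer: 0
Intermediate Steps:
Q(Z) = 620/Z
Q(63)*0 = (620/63)*0 = 0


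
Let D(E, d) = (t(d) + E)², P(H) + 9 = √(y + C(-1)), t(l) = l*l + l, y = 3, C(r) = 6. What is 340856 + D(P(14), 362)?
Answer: 17266300856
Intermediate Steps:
t(l) = l + l² (t(l) = l² + l = l + l²)
P(H) = -6 (P(H) = -9 + √(3 + 6) = -9 + √9 = -9 + 3 = -6)
D(E, d) = (E + d*(1 + d))² (D(E, d) = (d*(1 + d) + E)² = (E + d*(1 + d))²)
340856 + D(P(14), 362) = 340856 + (-6 + 362*(1 + 362))² = 340856 + (-6 + 362*363)² = 340856 + (-6 + 131406)² = 340856 + 131400² = 340856 + 17265960000 = 17266300856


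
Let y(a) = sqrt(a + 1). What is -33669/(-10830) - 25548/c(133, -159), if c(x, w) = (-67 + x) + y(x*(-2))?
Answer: -6035204997/16681810 + 25548*I*sqrt(265)/4621 ≈ -361.78 + 90.0*I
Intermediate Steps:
y(a) = sqrt(1 + a)
c(x, w) = -67 + x + sqrt(1 - 2*x) (c(x, w) = (-67 + x) + sqrt(1 + x*(-2)) = (-67 + x) + sqrt(1 - 2*x) = -67 + x + sqrt(1 - 2*x))
-33669/(-10830) - 25548/c(133, -159) = -33669/(-10830) - 25548/(-67 + 133 + sqrt(1 - 2*133)) = -33669*(-1/10830) - 25548/(-67 + 133 + sqrt(1 - 266)) = 11223/3610 - 25548/(-67 + 133 + sqrt(-265)) = 11223/3610 - 25548/(-67 + 133 + I*sqrt(265)) = 11223/3610 - 25548/(66 + I*sqrt(265))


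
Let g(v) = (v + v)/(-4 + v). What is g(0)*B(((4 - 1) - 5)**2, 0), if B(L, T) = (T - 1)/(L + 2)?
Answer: 0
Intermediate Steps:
B(L, T) = (-1 + T)/(2 + L)
g(v) = 2*v/(-4 + v) (g(v) = (2*v)/(-4 + v) = 2*v/(-4 + v))
g(0)*B(((4 - 1) - 5)**2, 0) = (2*0/(-4 + 0))*((-1 + 0)/(2 + ((4 - 1) - 5)**2)) = (2*0/(-4))*(-1/(2 + (3 - 5)**2)) = (2*0*(-1/4))*(-1/(2 + (-2)**2)) = 0*(-1/(2 + 4)) = 0*(-1/6) = 0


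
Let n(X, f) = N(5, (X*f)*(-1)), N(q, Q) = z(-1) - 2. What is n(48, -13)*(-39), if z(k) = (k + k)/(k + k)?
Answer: 39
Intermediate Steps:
z(k) = 1 (z(k) = (2*k)/((2*k)) = (2*k)*(1/(2*k)) = 1)
N(q, Q) = -1 (N(q, Q) = 1 - 2 = -1)
n(X, f) = -1
n(48, -13)*(-39) = -1*(-39) = 39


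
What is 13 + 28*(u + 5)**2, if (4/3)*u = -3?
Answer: 899/4 ≈ 224.75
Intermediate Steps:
u = -9/4 (u = (3/4)*(-3) = -9/4 ≈ -2.2500)
13 + 28*(u + 5)**2 = 13 + 28*(-9/4 + 5)**2 = 13 + 28*(11/4)**2 = 13 + 28*(121/16) = 13 + 847/4 = 899/4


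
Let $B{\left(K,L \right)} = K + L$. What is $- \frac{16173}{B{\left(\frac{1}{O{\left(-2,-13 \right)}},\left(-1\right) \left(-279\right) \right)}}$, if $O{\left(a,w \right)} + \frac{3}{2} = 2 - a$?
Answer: $- \frac{80865}{1397} \approx -57.885$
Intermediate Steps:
$O{\left(a,w \right)} = \frac{1}{2} - a$ ($O{\left(a,w \right)} = - \frac{3}{2} - \left(-2 + a\right) = \frac{1}{2} - a$)
$- \frac{16173}{B{\left(\frac{1}{O{\left(-2,-13 \right)}},\left(-1\right) \left(-279\right) \right)}} = - \frac{16173}{\frac{1}{\frac{1}{2} - -2} - -279} = - \frac{16173}{\frac{1}{\frac{1}{2} + 2} + 279} = - \frac{16173}{\frac{1}{\frac{5}{2}} + 279} = - \frac{16173}{\frac{2}{5} + 279} = - \frac{16173}{\frac{1397}{5}} = \left(-16173\right) \frac{5}{1397} = - \frac{80865}{1397}$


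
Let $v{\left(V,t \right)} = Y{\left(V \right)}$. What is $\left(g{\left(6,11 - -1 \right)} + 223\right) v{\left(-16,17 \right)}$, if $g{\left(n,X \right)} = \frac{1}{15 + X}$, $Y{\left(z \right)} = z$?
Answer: $- \frac{96352}{27} \approx -3568.6$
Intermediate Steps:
$v{\left(V,t \right)} = V$
$\left(g{\left(6,11 - -1 \right)} + 223\right) v{\left(-16,17 \right)} = \left(\frac{1}{15 + \left(11 - -1\right)} + 223\right) \left(-16\right) = \left(\frac{1}{15 + \left(11 + 1\right)} + 223\right) \left(-16\right) = \left(\frac{1}{15 + 12} + 223\right) \left(-16\right) = \left(\frac{1}{27} + 223\right) \left(-16\right) = \frac{6022}{27} \left(-16\right) = - \frac{96352}{27}$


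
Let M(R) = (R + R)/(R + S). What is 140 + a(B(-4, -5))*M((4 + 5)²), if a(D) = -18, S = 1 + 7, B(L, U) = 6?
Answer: 9544/89 ≈ 107.24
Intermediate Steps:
S = 8
M(R) = 2*R/(8 + R) (M(R) = (R + R)/(R + 8) = (2*R)/(8 + R) = 2*R/(8 + R))
140 + a(B(-4, -5))*M((4 + 5)²) = 140 - 36*(4 + 5)²/(8 + (4 + 5)²) = 140 - 36*9²/(8 + 9²) = 140 - 36*81/(8 + 81) = 140 - 36*81/89 = 140 - 18*162/89 = 140 - 2916/89 = 9544/89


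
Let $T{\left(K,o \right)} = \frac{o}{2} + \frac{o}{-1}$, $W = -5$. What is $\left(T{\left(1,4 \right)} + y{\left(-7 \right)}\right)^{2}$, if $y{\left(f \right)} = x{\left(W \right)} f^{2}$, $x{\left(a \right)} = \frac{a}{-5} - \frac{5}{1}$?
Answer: $39204$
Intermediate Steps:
$x{\left(a \right)} = -5 - \frac{a}{5}$ ($x{\left(a \right)} = a \left(- \frac{1}{5}\right) - 5 = - \frac{a}{5} - 5 = -5 - \frac{a}{5}$)
$T{\left(K,o \right)} = - \frac{o}{2}$ ($T{\left(K,o \right)} = o \frac{1}{2} + o \left(-1\right) = \frac{o}{2} - o = - \frac{o}{2}$)
$y{\left(f \right)} = - 4 f^{2}$ ($y{\left(f \right)} = \left(-5 - -1\right) f^{2} = \left(-5 + 1\right) f^{2} = - 4 f^{2}$)
$\left(T{\left(1,4 \right)} + y{\left(-7 \right)}\right)^{2} = \left(\left(- \frac{1}{2}\right) 4 - 4 \left(-7\right)^{2}\right)^{2} = \left(-2 - 196\right)^{2} = \left(-198\right)^{2} = 39204$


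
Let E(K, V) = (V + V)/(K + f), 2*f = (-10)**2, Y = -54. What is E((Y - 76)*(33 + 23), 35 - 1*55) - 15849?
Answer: -11458823/723 ≈ -15849.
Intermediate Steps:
f = 50 (f = (1/2)*(-10)**2 = (1/2)*100 = 50)
E(K, V) = 2*V/(50 + K) (E(K, V) = (V + V)/(K + 50) = (2*V)/(50 + K) = 2*V/(50 + K))
E((Y - 76)*(33 + 23), 35 - 1*55) - 15849 = 2*(35 - 1*55)/(50 + (-54 - 76)*(33 + 23)) - 15849 = 2*(35 - 55)/(50 - 130*56) - 15849 = 2*(-20)/(50 - 7280) - 15849 = 2*(-20)/(-7230) - 15849 = 2*(-20)*(-1/7230) - 15849 = 4/723 - 15849 = -11458823/723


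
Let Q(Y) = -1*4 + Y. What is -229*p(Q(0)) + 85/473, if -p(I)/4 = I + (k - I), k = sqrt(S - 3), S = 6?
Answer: 85/473 + 916*sqrt(3) ≈ 1586.7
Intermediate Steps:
Q(Y) = -4 + Y
k = sqrt(3) (k = sqrt(6 - 3) = sqrt(3) ≈ 1.7320)
p(I) = -4*sqrt(3) (p(I) = -4*(I + (sqrt(3) - I)) = -4*sqrt(3))
-229*p(Q(0)) + 85/473 = -(-916)*sqrt(3) + 85/473 = 916*sqrt(3) + 85*(1/473) = 916*sqrt(3) + 85/473 = 85/473 + 916*sqrt(3)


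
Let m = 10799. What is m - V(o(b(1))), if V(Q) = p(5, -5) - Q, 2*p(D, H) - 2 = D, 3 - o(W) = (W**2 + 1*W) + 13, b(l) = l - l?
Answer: 21571/2 ≈ 10786.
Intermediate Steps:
b(l) = 0
o(W) = -10 - W - W**2 (o(W) = 3 - ((W**2 + 1*W) + 13) = 3 - ((W**2 + W) + 13) = 3 - ((W + W**2) + 13) = 3 - (13 + W + W**2) = 3 + (-13 - W - W**2) = -10 - W - W**2)
p(D, H) = 1 + D/2
V(Q) = 7/2 - Q (V(Q) = (1 + (1/2)*5) - Q = (1 + 5/2) - Q = 7/2 - Q)
m - V(o(b(1))) = 10799 - (7/2 - (-10 - 1*0 - 1*0**2)) = 10799 - (7/2 - (-10 + 0 - 1*0)) = 10799 - (7/2 - (-10 + 0 + 0)) = 10799 - (7/2 - 1*(-10)) = 10799 - (7/2 + 10) = 10799 - 1*27/2 = 10799 - 27/2 = 21571/2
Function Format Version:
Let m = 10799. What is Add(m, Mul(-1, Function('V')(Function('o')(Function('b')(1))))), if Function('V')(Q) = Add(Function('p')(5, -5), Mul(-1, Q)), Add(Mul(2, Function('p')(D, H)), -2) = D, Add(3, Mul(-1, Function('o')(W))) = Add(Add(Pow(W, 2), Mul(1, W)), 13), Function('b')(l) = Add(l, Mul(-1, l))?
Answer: Rational(21571, 2) ≈ 10786.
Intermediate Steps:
Function('b')(l) = 0
Function('o')(W) = Add(-10, Mul(-1, W), Mul(-1, Pow(W, 2))) (Function('o')(W) = Add(3, Mul(-1, Add(Add(Pow(W, 2), Mul(1, W)), 13))) = Add(3, Mul(-1, Add(Add(Pow(W, 2), W), 13))) = Add(3, Mul(-1, Add(Add(W, Pow(W, 2)), 13))) = Add(3, Mul(-1, Add(13, W, Pow(W, 2)))) = Add(3, Add(-13, Mul(-1, W), Mul(-1, Pow(W, 2)))) = Add(-10, Mul(-1, W), Mul(-1, Pow(W, 2))))
Function('p')(D, H) = Add(1, Mul(Rational(1, 2), D))
Function('V')(Q) = Add(Rational(7, 2), Mul(-1, Q)) (Function('V')(Q) = Add(Add(1, Mul(Rational(1, 2), 5)), Mul(-1, Q)) = Add(Add(1, Rational(5, 2)), Mul(-1, Q)) = Add(Rational(7, 2), Mul(-1, Q)))
Add(m, Mul(-1, Function('V')(Function('o')(Function('b')(1))))) = Add(10799, Mul(-1, Add(Rational(7, 2), Mul(-1, Add(-10, Mul(-1, 0), Mul(-1, Pow(0, 2))))))) = Add(10799, Mul(-1, Add(Rational(7, 2), Mul(-1, Add(-10, 0, Mul(-1, 0)))))) = Add(10799, Mul(-1, Add(Rational(7, 2), Mul(-1, Add(-10, 0, 0))))) = Add(10799, Mul(-1, Add(Rational(7, 2), Mul(-1, -10)))) = Add(10799, Mul(-1, Add(Rational(7, 2), 10))) = Add(10799, Mul(-1, Rational(27, 2))) = Add(10799, Rational(-27, 2)) = Rational(21571, 2)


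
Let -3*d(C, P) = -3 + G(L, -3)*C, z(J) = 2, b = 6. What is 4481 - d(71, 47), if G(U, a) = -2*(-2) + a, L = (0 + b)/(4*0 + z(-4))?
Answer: 13511/3 ≈ 4503.7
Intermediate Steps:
L = 3 (L = (0 + 6)/(4*0 + 2) = 6/(0 + 2) = 6/2 = 6*(½) = 3)
G(U, a) = 4 + a
d(C, P) = 1 - C/3 (d(C, P) = -(-3 + (4 - 3)*C)/3 = -(-3 + 1*C)/3 = -(-3 + C)/3 = 1 - C/3)
4481 - d(71, 47) = 4481 - (1 - ⅓*71) = 4481 - (1 - 71/3) = 4481 - 1*(-68/3) = 4481 + 68/3 = 13511/3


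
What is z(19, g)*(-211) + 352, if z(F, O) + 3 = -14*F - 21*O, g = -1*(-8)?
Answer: 92559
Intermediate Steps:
g = 8
z(F, O) = -3 - 21*O - 14*F (z(F, O) = -3 + (-14*F - 21*O) = -3 + (-21*O - 14*F) = -3 - 21*O - 14*F)
z(19, g)*(-211) + 352 = (-3 - 21*8 - 14*19)*(-211) + 352 = (-3 - 168 - 266)*(-211) + 352 = -437*(-211) + 352 = 92207 + 352 = 92559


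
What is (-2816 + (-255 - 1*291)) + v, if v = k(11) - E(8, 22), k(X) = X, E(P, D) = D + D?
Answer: -3395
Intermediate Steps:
E(P, D) = 2*D
v = -33 (v = 11 - 2*22 = 11 - 1*44 = 11 - 44 = -33)
(-2816 + (-255 - 1*291)) + v = (-2816 + (-255 - 1*291)) - 33 = (-2816 + (-255 - 291)) - 33 = (-2816 - 546) - 33 = -3362 - 33 = -3395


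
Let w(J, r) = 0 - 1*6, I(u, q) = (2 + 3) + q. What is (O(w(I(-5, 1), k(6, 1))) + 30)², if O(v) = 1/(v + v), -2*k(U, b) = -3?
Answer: 128881/144 ≈ 895.01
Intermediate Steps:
k(U, b) = 3/2 (k(U, b) = -½*(-3) = 3/2)
I(u, q) = 5 + q
w(J, r) = -6 (w(J, r) = 0 - 6 = -6)
O(v) = 1/(2*v)
(O(w(I(-5, 1), k(6, 1))) + 30)² = ((½)/(-6) + 30)² = ((½)*(-⅙) + 30)² = (-1/12 + 30)² = (359/12)² = 128881/144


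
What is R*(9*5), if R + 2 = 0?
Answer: -90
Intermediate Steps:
R = -2 (R = -2 + 0 = -2)
R*(9*5) = -18*5 = -2*45 = -90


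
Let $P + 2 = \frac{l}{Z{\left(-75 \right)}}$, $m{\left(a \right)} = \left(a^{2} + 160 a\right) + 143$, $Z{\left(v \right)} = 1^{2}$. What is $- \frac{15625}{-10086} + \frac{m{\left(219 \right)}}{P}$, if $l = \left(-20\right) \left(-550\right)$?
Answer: $\frac{168405689}{18487638} \approx 9.1091$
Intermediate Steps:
$Z{\left(v \right)} = 1$
$l = 11000$
$m{\left(a \right)} = 143 + a^{2} + 160 a$
$P = 10998$ ($P = -2 + \frac{11000}{1} = -2 + 11000 \cdot 1 = -2 + 11000 = 10998$)
$- \frac{15625}{-10086} + \frac{m{\left(219 \right)}}{P} = - \frac{15625}{-10086} + \frac{143 + 219^{2} + 160 \cdot 219}{10998} = \left(-15625\right) \left(- \frac{1}{10086}\right) + \left(143 + 47961 + 35040\right) \frac{1}{10998} = \frac{15625}{10086} + 83144 \cdot \frac{1}{10998} = \frac{15625}{10086} + \frac{41572}{5499} = \frac{168405689}{18487638}$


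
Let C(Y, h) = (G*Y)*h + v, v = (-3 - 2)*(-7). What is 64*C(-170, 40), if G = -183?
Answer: 79643840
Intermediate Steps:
v = 35 (v = -5*(-7) = 35)
C(Y, h) = 35 - 183*Y*h (C(Y, h) = (-183*Y)*h + 35 = -183*Y*h + 35 = 35 - 183*Y*h)
64*C(-170, 40) = 64*(35 - 183*(-170)*40) = 64*(35 + 1244400) = 64*1244435 = 79643840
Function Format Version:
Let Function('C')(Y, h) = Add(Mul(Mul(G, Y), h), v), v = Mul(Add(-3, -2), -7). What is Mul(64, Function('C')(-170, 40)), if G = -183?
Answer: 79643840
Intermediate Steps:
v = 35 (v = Mul(-5, -7) = 35)
Function('C')(Y, h) = Add(35, Mul(-183, Y, h)) (Function('C')(Y, h) = Add(Mul(Mul(-183, Y), h), 35) = Add(Mul(-183, Y, h), 35) = Add(35, Mul(-183, Y, h)))
Mul(64, Function('C')(-170, 40)) = Mul(64, Add(35, Mul(-183, -170, 40))) = Mul(64, Add(35, 1244400)) = Mul(64, 1244435) = 79643840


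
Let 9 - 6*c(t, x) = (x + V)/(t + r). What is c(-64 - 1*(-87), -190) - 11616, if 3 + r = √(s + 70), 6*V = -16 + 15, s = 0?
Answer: -3448936/297 - 1141*√70/11880 ≈ -11613.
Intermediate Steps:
V = -⅙ (V = (-16 + 15)/6 = (⅙)*(-1) = -⅙ ≈ -0.16667)
r = -3 + √70 (r = -3 + √(0 + 70) = -3 + √70 ≈ 5.3666)
c(t, x) = 3/2 - (-⅙ + x)/(6*(-3 + t + √70)) (c(t, x) = 3/2 - (x - ⅙)/(6*(t + (-3 + √70))) = 3/2 - (-⅙ + x)/(6*(-3 + t + √70)))
c(-64 - 1*(-87), -190) - 11616 = (-161 - 6*(-190) + 54*(-64 - 1*(-87)) + 54*√70)/(36*(-3 + (-64 - 1*(-87)) + √70)) - 11616 = (-161 + 1140 + 54*(-64 + 87) + 54*√70)/(36*(-3 + (-64 + 87) + √70)) - 11616 = (-161 + 1140 + 54*23 + 54*√70)/(36*(-3 + 23 + √70)) - 11616 = (-161 + 1140 + 1242 + 54*√70)/(36*(20 + √70)) - 11616 = (2221 + 54*√70)/(36*(20 + √70)) - 11616 = -11616 + (2221 + 54*√70)/(36*(20 + √70))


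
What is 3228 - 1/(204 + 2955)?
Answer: 10197251/3159 ≈ 3228.0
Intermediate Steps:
3228 - 1/(204 + 2955) = 3228 - 1/3159 = 10197251/3159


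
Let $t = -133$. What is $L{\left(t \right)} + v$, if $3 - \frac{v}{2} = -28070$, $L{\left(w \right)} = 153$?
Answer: $56299$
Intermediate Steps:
$v = 56146$ ($v = 6 - -56140 = 6 + 56140 = 56146$)
$L{\left(t \right)} + v = 153 + 56146 = 56299$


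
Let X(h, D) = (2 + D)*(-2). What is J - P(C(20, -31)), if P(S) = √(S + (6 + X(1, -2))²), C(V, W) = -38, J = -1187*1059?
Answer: -1257033 - I*√2 ≈ -1.257e+6 - 1.4142*I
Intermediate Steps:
J = -1257033
X(h, D) = -4 - 2*D
P(S) = √(36 + S) (P(S) = √(S + (6 + (-4 - 2*(-2)))²) = √(S + (6 + (-4 + 4))²) = √(S + (6 + 0)²) = √(S + 6²) = √(S + 36) = √(36 + S))
J - P(C(20, -31)) = -1257033 - √(36 - 38) = -1257033 - √(-2) = -1257033 - I*√2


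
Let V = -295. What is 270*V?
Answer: -79650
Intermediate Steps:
270*V = 270*(-295) = -79650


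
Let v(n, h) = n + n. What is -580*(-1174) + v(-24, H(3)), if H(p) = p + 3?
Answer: 680872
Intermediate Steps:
H(p) = 3 + p
v(n, h) = 2*n
-580*(-1174) + v(-24, H(3)) = -580*(-1174) + 2*(-24) = 680920 - 48 = 680872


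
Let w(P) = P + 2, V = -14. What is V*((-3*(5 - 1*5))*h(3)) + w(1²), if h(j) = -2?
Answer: 3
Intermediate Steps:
w(P) = 2 + P
V*((-3*(5 - 1*5))*h(3)) + w(1²) = -14*(-3*(5 - 1*5))*(-2) + (2 + 1²) = -14*(-3*(5 - 5))*(-2) + (2 + 1) = -14*(-3*0)*(-2) + 3 = -0*(-2) + 3 = -14*0 + 3 = 0 + 3 = 3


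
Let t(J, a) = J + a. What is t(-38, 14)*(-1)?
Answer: 24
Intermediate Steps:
t(-38, 14)*(-1) = (-38 + 14)*(-1) = -24*(-1) = 24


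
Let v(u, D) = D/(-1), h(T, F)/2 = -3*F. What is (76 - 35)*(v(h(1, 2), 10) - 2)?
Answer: -492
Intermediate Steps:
h(T, F) = -6*F (h(T, F) = 2*(-3*F) = -6*F)
v(u, D) = -D (v(u, D) = D*(-1) = -D)
(76 - 35)*(v(h(1, 2), 10) - 2) = (76 - 35)*(-1*10 - 2) = 41*(-10 - 2) = 41*(-12) = -492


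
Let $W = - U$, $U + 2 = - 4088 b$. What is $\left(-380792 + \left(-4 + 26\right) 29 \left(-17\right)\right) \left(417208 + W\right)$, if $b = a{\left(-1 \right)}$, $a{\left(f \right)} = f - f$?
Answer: $-163395289980$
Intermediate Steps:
$a{\left(f \right)} = 0$
$b = 0$
$U = -2$ ($U = -2 - 0 = -2 + 0 = -2$)
$W = 2$ ($W = \left(-1\right) \left(-2\right) = 2$)
$\left(-380792 + \left(-4 + 26\right) 29 \left(-17\right)\right) \left(417208 + W\right) = \left(-380792 + \left(-4 + 26\right) 29 \left(-17\right)\right) \left(417208 + 2\right) = \left(-380792 + 22 \cdot 29 \left(-17\right)\right) 417210 = \left(-380792 + 638 \left(-17\right)\right) 417210 = \left(-380792 - 10846\right) 417210 = \left(-391638\right) 417210 = -163395289980$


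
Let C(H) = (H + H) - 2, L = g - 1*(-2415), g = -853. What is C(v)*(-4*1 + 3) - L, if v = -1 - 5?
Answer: -1548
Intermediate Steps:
L = 1562 (L = -853 - 1*(-2415) = -853 + 2415 = 1562)
v = -6
C(H) = -2 + 2*H (C(H) = 2*H - 2 = -2 + 2*H)
C(v)*(-4*1 + 3) - L = (-2 + 2*(-6))*(-4*1 + 3) - 1*1562 = (-2 - 12)*(-4 + 3) - 1562 = -14*(-1) - 1562 = 14 - 1562 = -1548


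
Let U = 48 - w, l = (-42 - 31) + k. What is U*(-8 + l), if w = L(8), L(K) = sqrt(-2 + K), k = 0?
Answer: -3888 + 81*sqrt(6) ≈ -3689.6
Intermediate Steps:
w = sqrt(6) (w = sqrt(-2 + 8) = sqrt(6) ≈ 2.4495)
l = -73 (l = (-42 - 31) + 0 = -73 + 0 = -73)
U = 48 - sqrt(6) ≈ 45.551
U*(-8 + l) = (48 - sqrt(6))*(-8 - 73) = (48 - sqrt(6))*(-81) = -3888 + 81*sqrt(6)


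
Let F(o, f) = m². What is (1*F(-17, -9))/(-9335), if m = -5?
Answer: -5/1867 ≈ -0.0026781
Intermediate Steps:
F(o, f) = 25 (F(o, f) = (-5)² = 25)
(1*F(-17, -9))/(-9335) = (1*25)/(-9335) = 25*(-1/9335) = -5/1867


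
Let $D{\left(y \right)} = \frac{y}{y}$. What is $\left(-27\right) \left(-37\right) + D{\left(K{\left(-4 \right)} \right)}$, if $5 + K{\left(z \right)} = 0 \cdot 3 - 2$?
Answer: $1000$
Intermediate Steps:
$K{\left(z \right)} = -7$ ($K{\left(z \right)} = -5 + \left(0 \cdot 3 - 2\right) = -5 + \left(0 - 2\right) = -5 - 2 = -7$)
$D{\left(y \right)} = 1$
$\left(-27\right) \left(-37\right) + D{\left(K{\left(-4 \right)} \right)} = \left(-27\right) \left(-37\right) + 1 = 999 + 1 = 1000$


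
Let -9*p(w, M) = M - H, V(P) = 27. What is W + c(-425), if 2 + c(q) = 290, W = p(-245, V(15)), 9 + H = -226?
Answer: 2330/9 ≈ 258.89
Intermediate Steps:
H = -235 (H = -9 - 226 = -235)
p(w, M) = -235/9 - M/9 (p(w, M) = -(M - 1*(-235))/9 = -(M + 235)/9 = -(235 + M)/9 = -235/9 - M/9)
W = -262/9 (W = -235/9 - ⅑*27 = -235/9 - 3 = -262/9 ≈ -29.111)
c(q) = 288 (c(q) = -2 + 290 = 288)
W + c(-425) = -262/9 + 288 = 2330/9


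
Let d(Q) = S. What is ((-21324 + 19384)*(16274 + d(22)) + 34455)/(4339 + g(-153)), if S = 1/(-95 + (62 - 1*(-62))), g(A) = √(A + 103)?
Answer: -3968353876915/545982159 + 4572889925*I*√2/545982159 ≈ -7268.3 + 11.845*I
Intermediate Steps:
g(A) = √(103 + A)
S = 1/29 (S = 1/(-95 + (62 + 62)) = 1/(-95 + 124) = 1/29 ≈ 0.034483)
d(Q) = 1/29
((-21324 + 19384)*(16274 + d(22)) + 34455)/(4339 + g(-153)) = ((-21324 + 19384)*(16274 + 1/29) + 34455)/(4339 + √(103 - 153)) = (-1940*471947/29 + 34455)/(4339 + √(-50)) = (-915577180/29 + 34455)/(4339 + 5*I*√2) = -914577985/(29*(4339 + 5*I*√2))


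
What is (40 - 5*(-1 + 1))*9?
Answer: 360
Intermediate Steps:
(40 - 5*(-1 + 1))*9 = (40 - 5*0)*9 = (40 + 0)*9 = 40*9 = 360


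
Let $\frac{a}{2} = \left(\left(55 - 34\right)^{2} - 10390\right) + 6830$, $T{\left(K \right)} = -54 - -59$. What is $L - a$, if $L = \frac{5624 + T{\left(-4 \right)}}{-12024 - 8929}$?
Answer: $\frac{130699185}{20953} \approx 6237.7$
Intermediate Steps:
$T{\left(K \right)} = 5$ ($T{\left(K \right)} = -54 + 59 = 5$)
$L = - \frac{5629}{20953}$ ($L = \frac{5624 + 5}{-12024 - 8929} = \frac{5629}{-20953} = 5629 \left(- \frac{1}{20953}\right) = - \frac{5629}{20953} \approx -0.26865$)
$a = -6238$ ($a = 2 \left(\left(\left(55 - 34\right)^{2} - 10390\right) + 6830\right) = 2 \left(\left(21^{2} - 10390\right) + 6830\right) = 2 \left(\left(441 - 10390\right) + 6830\right) = 2 \left(-9949 + 6830\right) = 2 \left(-3119\right) = -6238$)
$L - a = - \frac{5629}{20953} - -6238 = - \frac{5629}{20953} + 6238 = \frac{130699185}{20953}$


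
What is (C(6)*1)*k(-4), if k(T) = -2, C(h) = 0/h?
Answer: 0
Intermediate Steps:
C(h) = 0
(C(6)*1)*k(-4) = (0*1)*(-2) = 0*(-2) = 0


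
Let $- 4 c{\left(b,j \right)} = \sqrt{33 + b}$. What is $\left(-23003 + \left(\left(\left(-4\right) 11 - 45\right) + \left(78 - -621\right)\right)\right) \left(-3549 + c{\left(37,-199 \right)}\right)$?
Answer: $79472757 + \frac{22393 \sqrt{70}}{4} \approx 7.952 \cdot 10^{7}$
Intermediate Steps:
$c{\left(b,j \right)} = - \frac{\sqrt{33 + b}}{4}$
$\left(-23003 + \left(\left(\left(-4\right) 11 - 45\right) + \left(78 - -621\right)\right)\right) \left(-3549 + c{\left(37,-199 \right)}\right) = \left(-23003 + \left(\left(\left(-4\right) 11 - 45\right) + \left(78 - -621\right)\right)\right) \left(-3549 - \frac{\sqrt{33 + 37}}{4}\right) = \left(-23003 + \left(\left(-44 - 45\right) + \left(78 + 621\right)\right)\right) \left(-3549 - \frac{\sqrt{70}}{4}\right) = \left(-23003 + \left(-89 + 699\right)\right) \left(-3549 - \frac{\sqrt{70}}{4}\right) = \left(-23003 + 610\right) \left(-3549 - \frac{\sqrt{70}}{4}\right) = - 22393 \left(-3549 - \frac{\sqrt{70}}{4}\right) = 79472757 + \frac{22393 \sqrt{70}}{4}$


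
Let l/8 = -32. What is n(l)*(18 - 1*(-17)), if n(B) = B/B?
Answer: 35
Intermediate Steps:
l = -256 (l = 8*(-32) = -256)
n(B) = 1
n(l)*(18 - 1*(-17)) = 1*(18 - 1*(-17)) = 1*(18 + 17) = 1*35 = 35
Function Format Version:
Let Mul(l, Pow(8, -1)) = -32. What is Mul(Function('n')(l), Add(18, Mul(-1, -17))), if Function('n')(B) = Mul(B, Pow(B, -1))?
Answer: 35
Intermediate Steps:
l = -256 (l = Mul(8, -32) = -256)
Function('n')(B) = 1
Mul(Function('n')(l), Add(18, Mul(-1, -17))) = Mul(1, Add(18, Mul(-1, -17))) = Mul(1, Add(18, 17)) = Mul(1, 35) = 35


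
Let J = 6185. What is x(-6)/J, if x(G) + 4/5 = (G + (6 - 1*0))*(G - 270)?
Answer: -4/30925 ≈ -0.00012935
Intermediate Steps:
x(G) = -⅘ + (-270 + G)*(6 + G) (x(G) = -⅘ + (G + (6 - 1*0))*(G - 270) = -⅘ + (G + (6 + 0))*(-270 + G) = -⅘ + (G + 6)*(-270 + G) = -⅘ + (6 + G)*(-270 + G) = -⅘ + (-270 + G)*(6 + G))
x(-6)/J = (-8104/5 + (-6)² - 264*(-6))/6185 = (-8104/5 + 36 + 1584)*(1/6185) = -⅘*1/6185 = -4/30925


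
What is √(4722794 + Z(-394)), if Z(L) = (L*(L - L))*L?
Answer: √4722794 ≈ 2173.2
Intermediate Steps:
Z(L) = 0 (Z(L) = (L*0)*L = 0*L = 0)
√(4722794 + Z(-394)) = √(4722794 + 0) = √4722794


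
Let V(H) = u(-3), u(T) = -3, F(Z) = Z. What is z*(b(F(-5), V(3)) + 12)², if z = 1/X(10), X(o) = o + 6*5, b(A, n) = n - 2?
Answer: 49/40 ≈ 1.2250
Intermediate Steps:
V(H) = -3
b(A, n) = -2 + n
X(o) = 30 + o (X(o) = o + 30 = 30 + o)
z = 1/40 (z = 1/(30 + 10) = 1/40 ≈ 0.025000)
z*(b(F(-5), V(3)) + 12)² = ((-2 - 3) + 12)²/40 = (-5 + 12)²/40 = (1/40)*7² = (1/40)*49 = 49/40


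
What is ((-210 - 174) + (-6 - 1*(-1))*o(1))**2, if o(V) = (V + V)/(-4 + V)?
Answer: 1304164/9 ≈ 1.4491e+5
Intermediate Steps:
o(V) = 2*V/(-4 + V) (o(V) = (2*V)/(-4 + V) = 2*V/(-4 + V))
((-210 - 174) + (-6 - 1*(-1))*o(1))**2 = ((-210 - 174) + (-6 - 1*(-1))*(2*1/(-4 + 1)))**2 = (-384 + (-6 + 1)*(2*1/(-3)))**2 = (-384 - 10*(-1)/3)**2 = (-384 - 5*(-2/3))**2 = (-384 + 10/3)**2 = (-1142/3)**2 = 1304164/9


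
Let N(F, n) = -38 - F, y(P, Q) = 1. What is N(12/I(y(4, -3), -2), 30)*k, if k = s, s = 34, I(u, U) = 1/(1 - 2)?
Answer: -884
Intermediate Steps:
I(u, U) = -1 (I(u, U) = 1/(-1) = -1)
k = 34
N(12/I(y(4, -3), -2), 30)*k = (-38 - 12/(-1))*34 = (-38 - 12*(-1))*34 = (-38 - 1*(-12))*34 = (-38 + 12)*34 = -26*34 = -884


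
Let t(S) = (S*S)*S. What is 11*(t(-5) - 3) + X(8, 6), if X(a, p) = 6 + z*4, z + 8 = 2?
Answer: -1426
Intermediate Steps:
z = -6 (z = -8 + 2 = -6)
t(S) = S³ (t(S) = S²*S = S³)
X(a, p) = -18 (X(a, p) = 6 - 6*4 = 6 - 24 = -18)
11*(t(-5) - 3) + X(8, 6) = 11*((-5)³ - 3) - 18 = 11*(-125 - 3) - 18 = 11*(-128) - 18 = -1408 - 18 = -1426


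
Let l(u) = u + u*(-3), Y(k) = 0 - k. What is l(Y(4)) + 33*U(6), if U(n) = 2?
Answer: 74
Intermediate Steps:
Y(k) = -k
l(u) = -2*u (l(u) = u - 3*u = -2*u)
l(Y(4)) + 33*U(6) = -(-2)*4 + 33*2 = -2*(-4) + 66 = 8 + 66 = 74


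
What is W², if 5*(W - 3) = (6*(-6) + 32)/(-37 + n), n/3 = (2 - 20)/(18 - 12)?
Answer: 120409/13225 ≈ 9.1046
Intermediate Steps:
n = -9 (n = 3*((2 - 20)/(18 - 12)) = 3*(-18/6) = 3*(-18*⅙) = 3*(-3) = -9)
W = 347/115 (W = 3 + ((6*(-6) + 32)/(-37 - 9))/5 = 3 + ((-36 + 32)/(-46))/5 = 3 + (-4*(-1/46))/5 = 3 + (⅕)*(2/23) = 3 + 2/115 = 347/115 ≈ 3.0174)
W² = (347/115)² = 120409/13225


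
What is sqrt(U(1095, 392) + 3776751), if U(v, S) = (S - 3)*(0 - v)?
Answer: 2*sqrt(837699) ≈ 1830.5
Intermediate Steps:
U(v, S) = -v*(-3 + S) (U(v, S) = (-3 + S)*(-v) = -v*(-3 + S))
sqrt(U(1095, 392) + 3776751) = sqrt(1095*(3 - 1*392) + 3776751) = sqrt(1095*(3 - 392) + 3776751) = sqrt(1095*(-389) + 3776751) = sqrt(-425955 + 3776751) = sqrt(3350796) = 2*sqrt(837699)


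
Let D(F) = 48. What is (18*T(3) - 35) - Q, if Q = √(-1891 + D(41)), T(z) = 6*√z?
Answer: -35 + 108*√3 - I*√1843 ≈ 152.06 - 42.93*I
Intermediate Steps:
Q = I*√1843 (Q = √(-1891 + 48) = √(-1843) = I*√1843 ≈ 42.93*I)
(18*T(3) - 35) - Q = (18*(6*√3) - 35) - I*√1843 = (108*√3 - 35) - I*√1843 = (-35 + 108*√3) - I*√1843 = -35 + 108*√3 - I*√1843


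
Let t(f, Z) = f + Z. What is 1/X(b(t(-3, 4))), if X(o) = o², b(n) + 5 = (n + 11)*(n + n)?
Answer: 1/361 ≈ 0.0027701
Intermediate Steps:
t(f, Z) = Z + f
b(n) = -5 + 2*n*(11 + n) (b(n) = -5 + (n + 11)*(n + n) = -5 + (11 + n)*(2*n) = -5 + 2*n*(11 + n))
1/X(b(t(-3, 4))) = 1/((-5 + 2*(4 - 3)² + 22*(4 - 3))²) = 1/((-5 + 2*1² + 22*1)²) = 1/((-5 + 2*1 + 22)²) = 1/((-5 + 2 + 22)²) = 1/(19²) = 1/361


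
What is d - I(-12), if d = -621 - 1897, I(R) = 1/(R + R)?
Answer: -60431/24 ≈ -2518.0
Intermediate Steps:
I(R) = 1/(2*R)
d = -2518
d - I(-12) = -2518 - 1/(2*(-12)) = -2518 - (-1)/(2*12) = -2518 - 1*(-1/24) = -2518 + 1/24 = -60431/24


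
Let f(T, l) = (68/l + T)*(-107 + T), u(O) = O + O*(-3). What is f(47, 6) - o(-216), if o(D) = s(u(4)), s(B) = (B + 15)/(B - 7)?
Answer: -52493/15 ≈ -3499.5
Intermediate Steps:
u(O) = -2*O (u(O) = O - 3*O = -2*O)
s(B) = (15 + B)/(-7 + B)
o(D) = -7/15 (o(D) = (15 - 2*4)/(-7 - 2*4) = (15 - 8)/(-7 - 8) = 7/(-15) = -1/15*7 = -7/15)
f(T, l) = (-107 + T)*(T + 68/l) (f(T, l) = (T + 68/l)*(-107 + T) = (-107 + T)*(T + 68/l))
f(47, 6) - o(-216) = (-7276 + 68*47 + 47*6*(-107 + 47))/6 - 1*(-7/15) = (-7276 + 3196 + 47*6*(-60))/6 + 7/15 = (-7276 + 3196 - 16920)/6 + 7/15 = (⅙)*(-21000) + 7/15 = -3500 + 7/15 = -52493/15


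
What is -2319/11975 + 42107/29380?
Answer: 6709217/5412700 ≈ 1.2395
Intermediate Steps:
-2319/11975 + 42107/29380 = -2319*1/11975 + 42107*(1/29380) = -2319/11975 + 3239/2260 = 6709217/5412700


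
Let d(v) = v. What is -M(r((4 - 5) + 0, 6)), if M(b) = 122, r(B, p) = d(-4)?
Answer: -122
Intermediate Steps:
r(B, p) = -4
-M(r((4 - 5) + 0, 6)) = -1*122 = -122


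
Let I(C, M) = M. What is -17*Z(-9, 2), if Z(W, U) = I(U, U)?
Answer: -34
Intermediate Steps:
Z(W, U) = U
-17*Z(-9, 2) = -17*2 = -34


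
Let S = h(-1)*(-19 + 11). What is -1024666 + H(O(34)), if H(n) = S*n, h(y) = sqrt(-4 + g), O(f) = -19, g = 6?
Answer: -1024666 + 152*sqrt(2) ≈ -1.0245e+6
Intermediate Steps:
h(y) = sqrt(2) (h(y) = sqrt(-4 + 6) = sqrt(2))
S = -8*sqrt(2) (S = sqrt(2)*(-19 + 11) = sqrt(2)*(-8) = -8*sqrt(2) ≈ -11.314)
H(n) = -8*n*sqrt(2) (H(n) = (-8*sqrt(2))*n = -8*n*sqrt(2))
-1024666 + H(O(34)) = -1024666 - 8*(-19)*sqrt(2) = -1024666 + 152*sqrt(2)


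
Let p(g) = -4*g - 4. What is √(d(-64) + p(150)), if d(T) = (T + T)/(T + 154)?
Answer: 14*I*√695/15 ≈ 24.605*I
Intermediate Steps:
p(g) = -4 - 4*g
d(T) = 2*T/(154 + T) (d(T) = (2*T)/(154 + T) = 2*T/(154 + T))
√(d(-64) + p(150)) = √(2*(-64)/(154 - 64) + (-4 - 4*150)) = √(2*(-64)/90 + (-4 - 600)) = √(2*(-64)*(1/90) - 604) = √(-64/45 - 604) = √(-27244/45) = 14*I*√695/15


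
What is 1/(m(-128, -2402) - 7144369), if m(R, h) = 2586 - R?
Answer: -1/7141655 ≈ -1.4002e-7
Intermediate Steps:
1/(m(-128, -2402) - 7144369) = 1/((2586 - 1*(-128)) - 7144369) = 1/((2586 + 128) - 7144369) = 1/(2714 - 7144369) = 1/(-7141655) = -1/7141655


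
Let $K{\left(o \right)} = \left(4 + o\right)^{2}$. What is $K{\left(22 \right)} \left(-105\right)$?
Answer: $-70980$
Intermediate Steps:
$K{\left(22 \right)} \left(-105\right) = \left(4 + 22\right)^{2} \left(-105\right) = 26^{2} \left(-105\right) = 676 \left(-105\right) = -70980$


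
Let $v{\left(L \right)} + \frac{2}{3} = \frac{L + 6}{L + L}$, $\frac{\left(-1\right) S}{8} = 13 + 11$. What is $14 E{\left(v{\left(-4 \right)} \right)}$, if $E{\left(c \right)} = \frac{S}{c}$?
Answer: $\frac{32256}{11} \approx 2932.4$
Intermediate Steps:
$S = -192$ ($S = - 8 \left(13 + 11\right) = \left(-8\right) 24 = -192$)
$v{\left(L \right)} = - \frac{2}{3} + \frac{6 + L}{2 L}$ ($v{\left(L \right)} = - \frac{2}{3} + \frac{L + 6}{L + L} = - \frac{2}{3} + \frac{6 + L}{2 L}$)
$E{\left(c \right)} = - \frac{192}{c}$
$14 E{\left(v{\left(-4 \right)} \right)} = 14 \left(- \frac{192}{\frac{1}{6} \frac{1}{-4} \left(18 - -4\right)}\right) = 14 \left(- \frac{192}{\frac{1}{6} \left(- \frac{1}{4}\right) \left(18 + 4\right)}\right) = 14 \left(- \frac{192}{\frac{1}{6} \left(- \frac{1}{4}\right) 22}\right) = 14 \left(- \frac{192}{- \frac{11}{12}}\right) = 14 \left(\left(-192\right) \left(- \frac{12}{11}\right)\right) = 14 \cdot \frac{2304}{11} = \frac{32256}{11}$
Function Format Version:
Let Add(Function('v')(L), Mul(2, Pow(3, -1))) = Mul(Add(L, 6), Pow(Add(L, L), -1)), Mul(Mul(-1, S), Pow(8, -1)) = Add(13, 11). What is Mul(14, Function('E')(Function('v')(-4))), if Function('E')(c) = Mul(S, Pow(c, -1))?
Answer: Rational(32256, 11) ≈ 2932.4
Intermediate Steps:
S = -192 (S = Mul(-8, Add(13, 11)) = Mul(-8, 24) = -192)
Function('v')(L) = Add(Rational(-2, 3), Mul(Rational(1, 2), Pow(L, -1), Add(6, L))) (Function('v')(L) = Add(Rational(-2, 3), Mul(Add(L, 6), Pow(Add(L, L), -1))) = Add(Rational(-2, 3), Mul(Add(6, L), Pow(Mul(2, L), -1))) = Add(Rational(-2, 3), Mul(Add(6, L), Mul(Rational(1, 2), Pow(L, -1)))) = Add(Rational(-2, 3), Mul(Rational(1, 2), Pow(L, -1), Add(6, L))))
Function('E')(c) = Mul(-192, Pow(c, -1))
Mul(14, Function('E')(Function('v')(-4))) = Mul(14, Mul(-192, Pow(Mul(Rational(1, 6), Pow(-4, -1), Add(18, Mul(-1, -4))), -1))) = Mul(14, Mul(-192, Pow(Mul(Rational(1, 6), Rational(-1, 4), Add(18, 4)), -1))) = Mul(14, Mul(-192, Pow(Mul(Rational(1, 6), Rational(-1, 4), 22), -1))) = Mul(14, Mul(-192, Pow(Rational(-11, 12), -1))) = Mul(14, Mul(-192, Rational(-12, 11))) = Mul(14, Rational(2304, 11)) = Rational(32256, 11)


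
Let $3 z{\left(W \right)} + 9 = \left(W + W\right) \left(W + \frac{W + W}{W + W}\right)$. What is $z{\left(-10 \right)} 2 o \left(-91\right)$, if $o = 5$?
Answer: $-51870$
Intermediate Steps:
$z{\left(W \right)} = -3 + \frac{2 W \left(1 + W\right)}{3}$ ($z{\left(W \right)} = -3 + \frac{\left(W + W\right) \left(W + \frac{W + W}{W + W}\right)}{3} = -3 + \frac{2 W \left(W + \frac{2 W}{2 W}\right)}{3} = -3 + \frac{2 W \left(W + 2 W \frac{1}{2 W}\right)}{3} = -3 + \frac{2 W \left(W + 1\right)}{3} = -3 + \frac{2 W \left(1 + W\right)}{3}$)
$z{\left(-10 \right)} 2 o \left(-91\right) = \left(-3 + \frac{2}{3} \left(-10\right) + \frac{2 \left(-10\right)^{2}}{3}\right) 2 \cdot 5 \left(-91\right) = \left(-3 - \frac{20}{3} + \frac{2}{3} \cdot 100\right) 10 \left(-91\right) = \left(-3 - \frac{20}{3} + \frac{200}{3}\right) 10 \left(-91\right) = 57 \cdot 10 \left(-91\right) = 570 \left(-91\right) = -51870$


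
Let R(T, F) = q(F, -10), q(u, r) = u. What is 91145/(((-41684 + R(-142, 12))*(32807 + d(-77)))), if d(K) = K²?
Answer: -91145/1614206592 ≈ -5.6464e-5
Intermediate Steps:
R(T, F) = F
91145/(((-41684 + R(-142, 12))*(32807 + d(-77)))) = 91145/(((-41684 + 12)*(32807 + (-77)²))) = 91145/((-41672*(32807 + 5929))) = 91145/((-41672*38736)) = 91145/(-1614206592) = 91145*(-1/1614206592) = -91145/1614206592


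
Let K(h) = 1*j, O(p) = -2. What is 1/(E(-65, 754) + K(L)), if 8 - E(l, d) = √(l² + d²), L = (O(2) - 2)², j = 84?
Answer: -92/564277 - 13*√3389/564277 ≈ -0.0015042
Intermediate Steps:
L = 16 (L = (-2 - 2)² = (-4)² = 16)
E(l, d) = 8 - √(d² + l²) (E(l, d) = 8 - √(l² + d²) = 8 - √(d² + l²))
K(h) = 84 (K(h) = 1*84 = 84)
1/(E(-65, 754) + K(L)) = 1/((8 - √(754² + (-65)²)) + 84) = 1/((8 - √(568516 + 4225)) + 84) = 1/((8 - √572741) + 84) = 1/((8 - 13*√3389) + 84) = 1/(92 - 13*√3389)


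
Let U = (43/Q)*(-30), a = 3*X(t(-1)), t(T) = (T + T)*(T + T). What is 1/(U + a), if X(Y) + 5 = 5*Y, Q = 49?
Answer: 49/915 ≈ 0.053552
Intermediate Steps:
t(T) = 4*T² (t(T) = (2*T)*(2*T) = 4*T²)
X(Y) = -5 + 5*Y
a = 45 (a = 3*(-5 + 5*(4*(-1)²)) = 3*(-5 + 5*(4*1)) = 3*(-5 + 5*4) = 3*(-5 + 20) = 3*15 = 45)
U = -1290/49 (U = (43/49)*(-30) = -1290/49 ≈ -26.327)
1/(U + a) = 1/(-1290/49 + 45) = 1/(915/49) = 49/915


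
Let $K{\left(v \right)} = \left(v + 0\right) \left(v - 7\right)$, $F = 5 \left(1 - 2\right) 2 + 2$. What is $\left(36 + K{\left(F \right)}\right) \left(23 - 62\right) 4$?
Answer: $-24336$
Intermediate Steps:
$F = -8$ ($F = 5 \left(\left(-1\right) 2\right) + 2 = 5 \left(-2\right) + 2 = -10 + 2 = -8$)
$K{\left(v \right)} = v \left(-7 + v\right)$
$\left(36 + K{\left(F \right)}\right) \left(23 - 62\right) 4 = \left(36 - 8 \left(-7 - 8\right)\right) \left(23 - 62\right) 4 = \left(36 - -120\right) \left(-39\right) 4 = \left(36 + 120\right) \left(-39\right) 4 = 156 \left(-39\right) 4 = \left(-6084\right) 4 = -24336$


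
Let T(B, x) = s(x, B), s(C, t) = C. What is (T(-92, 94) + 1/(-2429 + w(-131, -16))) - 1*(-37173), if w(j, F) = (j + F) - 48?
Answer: 97788607/2624 ≈ 37267.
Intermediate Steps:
w(j, F) = -48 + F + j (w(j, F) = (F + j) - 48 = -48 + F + j)
T(B, x) = x
(T(-92, 94) + 1/(-2429 + w(-131, -16))) - 1*(-37173) = (94 + 1/(-2429 + (-48 - 16 - 131))) - 1*(-37173) = (94 + 1/(-2429 - 195)) + 37173 = (94 + 1/(-2624)) + 37173 = (94 - 1/2624) + 37173 = 246655/2624 + 37173 = 97788607/2624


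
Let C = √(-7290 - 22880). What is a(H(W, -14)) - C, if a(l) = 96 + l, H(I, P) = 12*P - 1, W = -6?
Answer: -73 - I*√30170 ≈ -73.0 - 173.7*I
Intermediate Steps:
H(I, P) = -1 + 12*P
C = I*√30170 (C = √(-30170) = I*√30170 ≈ 173.7*I)
a(H(W, -14)) - C = (96 + (-1 + 12*(-14))) - I*√30170 = (96 + (-1 - 168)) - I*√30170 = (96 - 169) - I*√30170 = -73 - I*√30170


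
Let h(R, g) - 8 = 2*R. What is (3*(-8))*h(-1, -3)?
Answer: -144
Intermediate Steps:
h(R, g) = 8 + 2*R
(3*(-8))*h(-1, -3) = (3*(-8))*(8 + 2*(-1)) = -24*(8 - 2) = -24*6 = -144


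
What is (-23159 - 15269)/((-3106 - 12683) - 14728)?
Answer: 38428/30517 ≈ 1.2592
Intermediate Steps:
(-23159 - 15269)/((-3106 - 12683) - 14728) = -38428/(-15789 - 14728) = -38428/(-30517) = -38428*(-1/30517) = 38428/30517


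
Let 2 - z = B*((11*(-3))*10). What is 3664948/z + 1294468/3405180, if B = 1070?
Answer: 1617110858797/150296983545 ≈ 10.759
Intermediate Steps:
z = 353102 (z = 2 - 1070*(11*(-3))*10 = 2 - 1070*(-33*10) = 2 - 1070*(-330) = 2 - 1*(-353100) = 2 + 353100 = 353102)
3664948/z + 1294468/3405180 = 3664948/353102 + 1294468/3405180 = 3664948*(1/353102) + 1294468*(1/3405180) = 1832474/176551 + 323617/851295 = 1617110858797/150296983545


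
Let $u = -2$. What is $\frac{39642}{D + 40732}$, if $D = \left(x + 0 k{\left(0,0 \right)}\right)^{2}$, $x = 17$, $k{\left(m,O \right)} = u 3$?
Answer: $\frac{39642}{41021} \approx 0.96638$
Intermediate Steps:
$k{\left(m,O \right)} = -6$ ($k{\left(m,O \right)} = \left(-2\right) 3 = -6$)
$D = 289$ ($D = \left(17 + 0 \left(-6\right)\right)^{2} = \left(17 + 0\right)^{2} = 17^{2} = 289$)
$\frac{39642}{D + 40732} = \frac{39642}{289 + 40732} = \frac{39642}{41021}$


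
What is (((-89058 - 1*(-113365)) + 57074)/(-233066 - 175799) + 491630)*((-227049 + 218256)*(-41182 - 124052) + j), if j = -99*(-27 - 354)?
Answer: 292055843451514277889/408865 ≈ 7.1431e+14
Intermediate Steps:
j = 37719 (j = -99*(-381) = 37719)
(((-89058 - 1*(-113365)) + 57074)/(-233066 - 175799) + 491630)*((-227049 + 218256)*(-41182 - 124052) + j) = (((-89058 - 1*(-113365)) + 57074)/(-233066 - 175799) + 491630)*((-227049 + 218256)*(-41182 - 124052) + 37719) = (((-89058 + 113365) + 57074)/(-408865) + 491630)*(-8793*(-165234) + 37719) = ((24307 + 57074)*(-1/408865) + 491630)*(1452902562 + 37719) = (81381*(-1/408865) + 491630)*1452940281 = (-81381/408865 + 491630)*1452940281 = (201010218569/408865)*1452940281 = 292055843451514277889/408865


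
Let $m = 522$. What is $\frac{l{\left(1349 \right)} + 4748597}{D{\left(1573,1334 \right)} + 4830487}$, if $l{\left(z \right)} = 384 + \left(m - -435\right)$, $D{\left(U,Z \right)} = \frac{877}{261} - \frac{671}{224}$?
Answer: $\frac{277700375232}{282409613285} \approx 0.98333$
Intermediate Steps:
$D{\left(U,Z \right)} = \frac{21317}{58464}$ ($D{\left(U,Z \right)} = 877 \cdot \frac{1}{261} - \frac{671}{224} = \frac{877}{261} - \frac{671}{224} = \frac{21317}{58464}$)
$l{\left(z \right)} = 1341$ ($l{\left(z \right)} = 384 + \left(522 - -435\right) = 384 + \left(522 + 435\right) = 384 + 957 = 1341$)
$\frac{l{\left(1349 \right)} + 4748597}{D{\left(1573,1334 \right)} + 4830487} = \frac{1341 + 4748597}{\frac{21317}{58464} + 4830487} = \frac{4749938}{\frac{282409613285}{58464}} = 4749938 \cdot \frac{58464}{282409613285} = \frac{277700375232}{282409613285}$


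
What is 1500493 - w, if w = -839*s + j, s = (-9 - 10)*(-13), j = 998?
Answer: 1706728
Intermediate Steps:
s = 247 (s = -19*(-13) = 247)
w = -206235 (w = -839*247 + 998 = -207233 + 998 = -206235)
1500493 - w = 1500493 - 1*(-206235) = 1500493 + 206235 = 1706728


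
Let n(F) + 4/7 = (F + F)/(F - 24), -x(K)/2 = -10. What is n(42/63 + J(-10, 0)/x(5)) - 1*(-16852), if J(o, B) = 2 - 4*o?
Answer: 10734194/637 ≈ 16851.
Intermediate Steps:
x(K) = 20 (x(K) = -2*(-10) = 20)
n(F) = -4/7 + 2*F/(-24 + F) (n(F) = -4/7 + (F + F)/(F - 24) = -4/7 + (2*F)/(-24 + F) = -4/7 + 2*F/(-24 + F))
n(42/63 + J(-10, 0)/x(5)) - 1*(-16852) = 2*(48 + 5*(42/63 + (2 - 4*(-10))/20))/(7*(-24 + (42/63 + (2 - 4*(-10))/20))) - 1*(-16852) = 2*(48 + 5*(42*(1/63) + (2 + 40)*(1/20)))/(7*(-24 + (42*(1/63) + (2 + 40)*(1/20)))) + 16852 = 2*(48 + 5*(⅔ + 42*(1/20)))/(7*(-24 + (⅔ + 42*(1/20)))) + 16852 = 2*(48 + 5*(⅔ + 21/10))/(7*(-24 + (⅔ + 21/10))) + 16852 = 2*(48 + 5*(83/30))/(7*(-24 + 83/30)) + 16852 = 2*(48 + 83/6)/(7*(-637/30)) + 16852 = (2/7)*(-30/637)*(371/6) + 16852 = -530/637 + 16852 = 10734194/637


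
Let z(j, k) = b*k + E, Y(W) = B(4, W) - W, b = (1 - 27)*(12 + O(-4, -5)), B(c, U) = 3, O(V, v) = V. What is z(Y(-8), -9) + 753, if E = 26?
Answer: 2651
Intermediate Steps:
b = -208 (b = (1 - 27)*(12 - 4) = -26*8 = -208)
Y(W) = 3 - W
z(j, k) = 26 - 208*k (z(j, k) = -208*k + 26 = 26 - 208*k)
z(Y(-8), -9) + 753 = (26 - 208*(-9)) + 753 = (26 + 1872) + 753 = 1898 + 753 = 2651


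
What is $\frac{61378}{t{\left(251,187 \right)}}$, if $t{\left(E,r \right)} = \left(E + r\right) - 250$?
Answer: $\frac{30689}{94} \approx 326.48$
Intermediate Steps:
$t{\left(E,r \right)} = -250 + E + r$
$\frac{61378}{t{\left(251,187 \right)}} = \frac{61378}{-250 + 251 + 187} = \frac{61378}{188} = 61378 \cdot \frac{1}{188} = \frac{30689}{94}$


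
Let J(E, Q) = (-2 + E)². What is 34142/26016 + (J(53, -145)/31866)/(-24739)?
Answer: 2242933060891/1709105887632 ≈ 1.3123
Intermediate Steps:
34142/26016 + (J(53, -145)/31866)/(-24739) = 34142/26016 + ((-2 + 53)²/31866)/(-24739) = 34142*(1/26016) + (51²*(1/31866))*(-1/24739) = 17071/13008 + (2601*(1/31866))*(-1/24739) = 17071/13008 + (867/10622)*(-1/24739) = 17071/13008 - 867/262777658 = 2242933060891/1709105887632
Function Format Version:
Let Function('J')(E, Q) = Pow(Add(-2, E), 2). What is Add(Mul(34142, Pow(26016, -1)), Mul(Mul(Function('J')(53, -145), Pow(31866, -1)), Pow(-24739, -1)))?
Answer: Rational(2242933060891, 1709105887632) ≈ 1.3123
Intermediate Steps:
Add(Mul(34142, Pow(26016, -1)), Mul(Mul(Function('J')(53, -145), Pow(31866, -1)), Pow(-24739, -1))) = Add(Mul(34142, Pow(26016, -1)), Mul(Mul(Pow(Add(-2, 53), 2), Pow(31866, -1)), Pow(-24739, -1))) = Add(Mul(34142, Rational(1, 26016)), Mul(Mul(Pow(51, 2), Rational(1, 31866)), Rational(-1, 24739))) = Add(Rational(17071, 13008), Mul(Mul(2601, Rational(1, 31866)), Rational(-1, 24739))) = Add(Rational(17071, 13008), Mul(Rational(867, 10622), Rational(-1, 24739))) = Add(Rational(17071, 13008), Rational(-867, 262777658)) = Rational(2242933060891, 1709105887632)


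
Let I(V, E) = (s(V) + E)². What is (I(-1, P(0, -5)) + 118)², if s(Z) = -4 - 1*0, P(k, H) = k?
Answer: 17956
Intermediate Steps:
s(Z) = -4 (s(Z) = -4 + 0 = -4)
I(V, E) = (-4 + E)²
(I(-1, P(0, -5)) + 118)² = ((-4 + 0)² + 118)² = ((-4)² + 118)² = (16 + 118)² = 134² = 17956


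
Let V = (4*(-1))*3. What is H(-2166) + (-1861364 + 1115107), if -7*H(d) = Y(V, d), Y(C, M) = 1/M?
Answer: -11314748633/15162 ≈ -7.4626e+5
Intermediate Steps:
V = -12 (V = -4*3 = -12)
H(d) = -1/(7*d)
H(-2166) + (-1861364 + 1115107) = -⅐/(-2166) + (-1861364 + 1115107) = -⅐*(-1/2166) - 746257 = 1/15162 - 746257 = -11314748633/15162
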